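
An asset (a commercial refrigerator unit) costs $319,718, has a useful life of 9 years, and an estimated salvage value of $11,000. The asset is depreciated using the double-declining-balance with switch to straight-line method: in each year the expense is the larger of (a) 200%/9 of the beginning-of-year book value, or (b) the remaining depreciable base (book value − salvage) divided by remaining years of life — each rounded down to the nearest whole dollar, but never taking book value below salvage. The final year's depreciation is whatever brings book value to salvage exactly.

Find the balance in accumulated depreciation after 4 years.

$202,716

Depreciable base = $319,718 − $11,000 = $308,718.
Year 1: DB = ⌊$319,718 × 200%/9⌋ = $71,048; SL = ⌊$308,718/9⌋ = $34,302 → take DB $71,048. Book value $248,670.
Year 2: DB = ⌊$248,670 × 200%/9⌋ = $55,260; SL = ⌊$237,670/8⌋ = $29,708 → take DB $55,260. Book value $193,410.
Year 3: DB = ⌊$193,410 × 200%/9⌋ = $42,980; SL = ⌊$182,410/7⌋ = $26,058 → take DB $42,980. Book value $150,430.
Year 4: DB = ⌊$150,430 × 200%/9⌋ = $33,428; SL = ⌊$139,430/6⌋ = $23,238 → take DB $33,428. Book value $117,002.
Accumulated through year 4 = $319,718 − $117,002 = $202,716.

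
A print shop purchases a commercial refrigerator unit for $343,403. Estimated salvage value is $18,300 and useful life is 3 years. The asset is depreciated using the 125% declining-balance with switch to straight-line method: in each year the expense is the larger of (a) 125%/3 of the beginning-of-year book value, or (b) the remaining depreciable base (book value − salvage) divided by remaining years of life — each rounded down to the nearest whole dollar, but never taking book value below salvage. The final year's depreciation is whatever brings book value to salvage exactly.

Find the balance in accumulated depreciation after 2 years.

$234,093

Depreciable base = $343,403 − $18,300 = $325,103.
Year 1: DB = ⌊$343,403 × 125%/3⌋ = $143,084; SL = ⌊$325,103/3⌋ = $108,367 → take DB $143,084. Book value $200,319.
Year 2: DB = ⌊$200,319 × 125%/3⌋ = $83,466; SL = ⌊$182,019/2⌋ = $91,009 → take SL $91,009. Book value $109,310.
Accumulated through year 2 = $343,403 − $109,310 = $234,093.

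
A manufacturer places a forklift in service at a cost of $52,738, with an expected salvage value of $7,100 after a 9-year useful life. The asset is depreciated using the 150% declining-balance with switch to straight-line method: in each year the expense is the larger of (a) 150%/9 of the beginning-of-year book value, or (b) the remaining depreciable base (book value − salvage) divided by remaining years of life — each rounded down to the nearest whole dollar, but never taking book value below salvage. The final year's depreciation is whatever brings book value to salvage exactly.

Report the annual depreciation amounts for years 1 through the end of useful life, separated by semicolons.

Depreciable base = $52,738 − $7,100 = $45,638.
Year 1: DB = ⌊$52,738 × 150%/9⌋ = $8,789; SL = ⌊$45,638/9⌋ = $5,070 → take DB $8,789. Book value $43,949.
Year 2: DB = ⌊$43,949 × 150%/9⌋ = $7,324; SL = ⌊$36,849/8⌋ = $4,606 → take DB $7,324. Book value $36,625.
Year 3: DB = ⌊$36,625 × 150%/9⌋ = $6,104; SL = ⌊$29,525/7⌋ = $4,217 → take DB $6,104. Book value $30,521.
Year 4: DB = ⌊$30,521 × 150%/9⌋ = $5,086; SL = ⌊$23,421/6⌋ = $3,903 → take DB $5,086. Book value $25,435.
Year 5: DB = ⌊$25,435 × 150%/9⌋ = $4,239; SL = ⌊$18,335/5⌋ = $3,667 → take DB $4,239. Book value $21,196.
Year 6: DB = ⌊$21,196 × 150%/9⌋ = $3,532; SL = ⌊$14,096/4⌋ = $3,524 → take DB $3,532. Book value $17,664.
Year 7: DB = ⌊$17,664 × 150%/9⌋ = $2,944; SL = ⌊$10,564/3⌋ = $3,521 → take SL $3,521. Book value $14,143.
Year 8: DB = ⌊$14,143 × 150%/9⌋ = $2,357; SL = ⌊$7,043/2⌋ = $3,521 → take SL $3,521. Book value $10,622.
Year 9 (final): $10,622 − $7,100 = $3,522. Book value $7,100.

$8,789; $7,324; $6,104; $5,086; $4,239; $3,532; $3,521; $3,521; $3,522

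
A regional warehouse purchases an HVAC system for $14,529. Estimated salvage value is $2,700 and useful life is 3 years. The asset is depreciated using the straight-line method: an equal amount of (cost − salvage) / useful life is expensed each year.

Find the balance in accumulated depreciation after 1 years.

Depreciable base = $14,529 − $2,700 = $11,829.
Annual expense = $11,829 / 3 = $3,943.
End of year 1: book value $10,586.
Accumulated through year 1 = $14,529 − $10,586 = $3,943.

$3,943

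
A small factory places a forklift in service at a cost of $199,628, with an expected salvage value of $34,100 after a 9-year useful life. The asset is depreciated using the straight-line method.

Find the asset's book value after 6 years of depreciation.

$89,276

Depreciable base = $199,628 − $34,100 = $165,528.
Annual expense = $165,528 / 9 = $18,392.
End of year 1: book value $181,236.
End of year 2: book value $162,844.
End of year 3: book value $144,452.
End of year 4: book value $126,060.
End of year 5: book value $107,668.
End of year 6: book value $89,276.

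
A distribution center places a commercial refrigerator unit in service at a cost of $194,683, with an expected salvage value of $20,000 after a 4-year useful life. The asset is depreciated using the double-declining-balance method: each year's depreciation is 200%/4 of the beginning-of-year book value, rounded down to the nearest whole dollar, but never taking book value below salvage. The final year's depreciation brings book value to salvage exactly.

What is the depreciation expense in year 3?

$24,335

Depreciable base = $194,683 − $20,000 = $174,683.
Year 1: ⌊$194,683 × 200%/4⌋ = $97,341. Book value $97,342.
Year 2: ⌊$97,342 × 200%/4⌋ = $48,671. Book value $48,671.
Year 3: ⌊$48,671 × 200%/4⌋ = $24,335. Book value $24,336.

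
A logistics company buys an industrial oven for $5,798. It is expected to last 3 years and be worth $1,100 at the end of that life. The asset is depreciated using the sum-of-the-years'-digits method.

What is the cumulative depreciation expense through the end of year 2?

$3,915

Depreciable base = $5,798 − $1,100 = $4,698.
Sum of the years' digits = 3+2+1 = 6.
Year 1: $4,698 × 3/6 = $2,349. Book value $3,449.
Year 2: $4,698 × 2/6 = $1,566. Book value $1,883.
Accumulated through year 2 = $5,798 − $1,883 = $3,915.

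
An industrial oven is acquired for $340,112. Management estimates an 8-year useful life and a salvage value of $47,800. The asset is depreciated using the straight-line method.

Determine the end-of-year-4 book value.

Depreciable base = $340,112 − $47,800 = $292,312.
Annual expense = $292,312 / 8 = $36,539.
End of year 1: book value $303,573.
End of year 2: book value $267,034.
End of year 3: book value $230,495.
End of year 4: book value $193,956.

$193,956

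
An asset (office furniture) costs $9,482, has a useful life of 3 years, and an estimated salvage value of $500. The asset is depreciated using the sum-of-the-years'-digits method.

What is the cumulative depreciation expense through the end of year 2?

Depreciable base = $9,482 − $500 = $8,982.
Sum of the years' digits = 3+2+1 = 6.
Year 1: $8,982 × 3/6 = $4,491. Book value $4,991.
Year 2: $8,982 × 2/6 = $2,994. Book value $1,997.
Accumulated through year 2 = $9,482 − $1,997 = $7,485.

$7,485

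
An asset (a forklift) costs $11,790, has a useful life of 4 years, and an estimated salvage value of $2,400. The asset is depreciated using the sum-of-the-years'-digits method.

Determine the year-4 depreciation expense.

Depreciable base = $11,790 − $2,400 = $9,390.
Sum of the years' digits = 4+3+2+1 = 10.
Year 1: $9,390 × 4/10 = $3,756. Book value $8,034.
Year 2: $9,390 × 3/10 = $2,817. Book value $5,217.
Year 3: $9,390 × 2/10 = $1,878. Book value $3,339.
Year 4: $9,390 × 1/10 = $939. Book value $2,400.

$939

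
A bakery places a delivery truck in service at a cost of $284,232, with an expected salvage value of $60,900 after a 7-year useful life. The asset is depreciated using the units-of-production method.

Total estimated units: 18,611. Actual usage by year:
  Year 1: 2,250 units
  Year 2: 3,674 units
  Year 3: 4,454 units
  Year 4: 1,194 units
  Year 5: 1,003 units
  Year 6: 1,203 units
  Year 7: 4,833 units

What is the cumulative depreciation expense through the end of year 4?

$138,864

Depreciable base = $284,232 − $60,900 = $223,332.
Rate = $223,332 / 18,611 units = $12 per unit.
Year 1: 2,250 × $12 = $27,000. Book value $257,232.
Year 2: 3,674 × $12 = $44,088. Book value $213,144.
Year 3: 4,454 × $12 = $53,448. Book value $159,696.
Year 4: 1,194 × $12 = $14,328. Book value $145,368.
Accumulated through year 4 = $284,232 − $145,368 = $138,864.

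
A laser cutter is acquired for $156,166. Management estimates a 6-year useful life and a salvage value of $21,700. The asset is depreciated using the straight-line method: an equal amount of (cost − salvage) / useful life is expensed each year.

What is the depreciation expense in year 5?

$22,411

Depreciable base = $156,166 − $21,700 = $134,466.
Annual expense = $134,466 / 6 = $22,411.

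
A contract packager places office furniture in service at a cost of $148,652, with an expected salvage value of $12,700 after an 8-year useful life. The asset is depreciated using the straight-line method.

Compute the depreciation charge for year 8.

Depreciable base = $148,652 − $12,700 = $135,952.
Annual expense = $135,952 / 8 = $16,994.

$16,994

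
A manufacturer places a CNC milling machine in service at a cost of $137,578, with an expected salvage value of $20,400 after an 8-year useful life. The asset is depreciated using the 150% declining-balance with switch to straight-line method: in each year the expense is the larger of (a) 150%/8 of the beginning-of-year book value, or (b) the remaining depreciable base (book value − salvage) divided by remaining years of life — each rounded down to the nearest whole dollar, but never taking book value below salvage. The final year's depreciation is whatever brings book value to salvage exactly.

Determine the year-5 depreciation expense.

$11,242

Depreciable base = $137,578 − $20,400 = $117,178.
Year 1: DB = ⌊$137,578 × 150%/8⌋ = $25,795; SL = ⌊$117,178/8⌋ = $14,647 → take DB $25,795. Book value $111,783.
Year 2: DB = ⌊$111,783 × 150%/8⌋ = $20,959; SL = ⌊$91,383/7⌋ = $13,054 → take DB $20,959. Book value $90,824.
Year 3: DB = ⌊$90,824 × 150%/8⌋ = $17,029; SL = ⌊$70,424/6⌋ = $11,737 → take DB $17,029. Book value $73,795.
Year 4: DB = ⌊$73,795 × 150%/8⌋ = $13,836; SL = ⌊$53,395/5⌋ = $10,679 → take DB $13,836. Book value $59,959.
Year 5: DB = ⌊$59,959 × 150%/8⌋ = $11,242; SL = ⌊$39,559/4⌋ = $9,889 → take DB $11,242. Book value $48,717.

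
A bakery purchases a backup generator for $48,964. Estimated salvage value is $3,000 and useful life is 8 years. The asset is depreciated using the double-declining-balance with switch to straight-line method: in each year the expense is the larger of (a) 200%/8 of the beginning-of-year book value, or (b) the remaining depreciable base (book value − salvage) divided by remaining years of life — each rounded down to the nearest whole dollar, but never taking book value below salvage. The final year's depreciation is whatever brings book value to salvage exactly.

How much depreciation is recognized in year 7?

$2,858

Depreciable base = $48,964 − $3,000 = $45,964.
Year 1: DB = ⌊$48,964 × 200%/8⌋ = $12,241; SL = ⌊$45,964/8⌋ = $5,745 → take DB $12,241. Book value $36,723.
Year 2: DB = ⌊$36,723 × 200%/8⌋ = $9,180; SL = ⌊$33,723/7⌋ = $4,817 → take DB $9,180. Book value $27,543.
Year 3: DB = ⌊$27,543 × 200%/8⌋ = $6,885; SL = ⌊$24,543/6⌋ = $4,090 → take DB $6,885. Book value $20,658.
Year 4: DB = ⌊$20,658 × 200%/8⌋ = $5,164; SL = ⌊$17,658/5⌋ = $3,531 → take DB $5,164. Book value $15,494.
Year 5: DB = ⌊$15,494 × 200%/8⌋ = $3,873; SL = ⌊$12,494/4⌋ = $3,123 → take DB $3,873. Book value $11,621.
Year 6: DB = ⌊$11,621 × 200%/8⌋ = $2,905; SL = ⌊$8,621/3⌋ = $2,873 → take DB $2,905. Book value $8,716.
Year 7: DB = ⌊$8,716 × 200%/8⌋ = $2,179; SL = ⌊$5,716/2⌋ = $2,858 → take SL $2,858. Book value $5,858.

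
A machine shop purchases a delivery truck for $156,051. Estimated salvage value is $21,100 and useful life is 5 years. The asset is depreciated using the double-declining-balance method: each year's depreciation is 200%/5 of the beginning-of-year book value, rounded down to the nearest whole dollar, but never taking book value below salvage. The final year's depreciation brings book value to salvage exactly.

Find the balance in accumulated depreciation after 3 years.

$122,343

Depreciable base = $156,051 − $21,100 = $134,951.
Year 1: ⌊$156,051 × 200%/5⌋ = $62,420. Book value $93,631.
Year 2: ⌊$93,631 × 200%/5⌋ = $37,452. Book value $56,179.
Year 3: ⌊$56,179 × 200%/5⌋ = $22,471. Book value $33,708.
Accumulated through year 3 = $156,051 − $33,708 = $122,343.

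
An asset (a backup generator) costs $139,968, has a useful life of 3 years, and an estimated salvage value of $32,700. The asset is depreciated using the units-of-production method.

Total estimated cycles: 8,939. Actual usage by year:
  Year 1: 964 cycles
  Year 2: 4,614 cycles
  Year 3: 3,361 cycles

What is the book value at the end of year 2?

$73,032

Depreciable base = $139,968 − $32,700 = $107,268.
Rate = $107,268 / 8,939 cycles = $12 per cycle.
Year 1: 964 × $12 = $11,568. Book value $128,400.
Year 2: 4,614 × $12 = $55,368. Book value $73,032.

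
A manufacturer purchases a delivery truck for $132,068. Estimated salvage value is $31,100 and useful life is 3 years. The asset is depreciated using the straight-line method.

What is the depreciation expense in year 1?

Depreciable base = $132,068 − $31,100 = $100,968.
Annual expense = $100,968 / 3 = $33,656.

$33,656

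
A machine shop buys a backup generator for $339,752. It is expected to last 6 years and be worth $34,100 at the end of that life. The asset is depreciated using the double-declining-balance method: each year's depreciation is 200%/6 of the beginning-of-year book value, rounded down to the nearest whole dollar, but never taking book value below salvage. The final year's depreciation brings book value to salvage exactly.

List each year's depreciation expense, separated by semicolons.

$113,250; $75,500; $50,334; $33,556; $22,370; $10,642

Depreciable base = $339,752 − $34,100 = $305,652.
Year 1: ⌊$339,752 × 200%/6⌋ = $113,250. Book value $226,502.
Year 2: ⌊$226,502 × 200%/6⌋ = $75,500. Book value $151,002.
Year 3: ⌊$151,002 × 200%/6⌋ = $50,334. Book value $100,668.
Year 4: ⌊$100,668 × 200%/6⌋ = $33,556. Book value $67,112.
Year 5: ⌊$67,112 × 200%/6⌋ = $22,370. Book value $44,742.
Year 6 (final): $44,742 − $34,100 = $10,642. Book value $34,100.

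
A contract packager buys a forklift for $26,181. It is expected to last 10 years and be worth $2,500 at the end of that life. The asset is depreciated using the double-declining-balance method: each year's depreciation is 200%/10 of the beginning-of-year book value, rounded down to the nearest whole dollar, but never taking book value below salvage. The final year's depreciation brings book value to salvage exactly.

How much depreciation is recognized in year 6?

Depreciable base = $26,181 − $2,500 = $23,681.
Year 1: ⌊$26,181 × 200%/10⌋ = $5,236. Book value $20,945.
Year 2: ⌊$20,945 × 200%/10⌋ = $4,189. Book value $16,756.
Year 3: ⌊$16,756 × 200%/10⌋ = $3,351. Book value $13,405.
Year 4: ⌊$13,405 × 200%/10⌋ = $2,681. Book value $10,724.
Year 5: ⌊$10,724 × 200%/10⌋ = $2,144. Book value $8,580.
Year 6: ⌊$8,580 × 200%/10⌋ = $1,716. Book value $6,864.

$1,716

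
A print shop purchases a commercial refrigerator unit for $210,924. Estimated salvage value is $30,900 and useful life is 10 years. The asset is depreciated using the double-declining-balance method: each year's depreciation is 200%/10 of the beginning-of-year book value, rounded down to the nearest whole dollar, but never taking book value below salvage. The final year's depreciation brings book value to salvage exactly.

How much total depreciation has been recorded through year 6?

$155,630

Depreciable base = $210,924 − $30,900 = $180,024.
Year 1: ⌊$210,924 × 200%/10⌋ = $42,184. Book value $168,740.
Year 2: ⌊$168,740 × 200%/10⌋ = $33,748. Book value $134,992.
Year 3: ⌊$134,992 × 200%/10⌋ = $26,998. Book value $107,994.
Year 4: ⌊$107,994 × 200%/10⌋ = $21,598. Book value $86,396.
Year 5: ⌊$86,396 × 200%/10⌋ = $17,279. Book value $69,117.
Year 6: ⌊$69,117 × 200%/10⌋ = $13,823. Book value $55,294.
Accumulated through year 6 = $210,924 − $55,294 = $155,630.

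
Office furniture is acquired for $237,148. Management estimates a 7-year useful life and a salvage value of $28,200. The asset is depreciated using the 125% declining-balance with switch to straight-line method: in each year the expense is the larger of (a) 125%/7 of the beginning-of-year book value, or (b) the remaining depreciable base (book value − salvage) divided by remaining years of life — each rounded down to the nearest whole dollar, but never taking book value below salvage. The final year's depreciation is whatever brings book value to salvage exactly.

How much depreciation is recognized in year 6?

$25,811

Depreciable base = $237,148 − $28,200 = $208,948.
Year 1: DB = ⌊$237,148 × 125%/7⌋ = $42,347; SL = ⌊$208,948/7⌋ = $29,849 → take DB $42,347. Book value $194,801.
Year 2: DB = ⌊$194,801 × 125%/7⌋ = $34,785; SL = ⌊$166,601/6⌋ = $27,766 → take DB $34,785. Book value $160,016.
Year 3: DB = ⌊$160,016 × 125%/7⌋ = $28,574; SL = ⌊$131,816/5⌋ = $26,363 → take DB $28,574. Book value $131,442.
Year 4: DB = ⌊$131,442 × 125%/7⌋ = $23,471; SL = ⌊$103,242/4⌋ = $25,810 → take SL $25,810. Book value $105,632.
Year 5: DB = ⌊$105,632 × 125%/7⌋ = $18,862; SL = ⌊$77,432/3⌋ = $25,810 → take SL $25,810. Book value $79,822.
Year 6: DB = ⌊$79,822 × 125%/7⌋ = $14,253; SL = ⌊$51,622/2⌋ = $25,811 → take SL $25,811. Book value $54,011.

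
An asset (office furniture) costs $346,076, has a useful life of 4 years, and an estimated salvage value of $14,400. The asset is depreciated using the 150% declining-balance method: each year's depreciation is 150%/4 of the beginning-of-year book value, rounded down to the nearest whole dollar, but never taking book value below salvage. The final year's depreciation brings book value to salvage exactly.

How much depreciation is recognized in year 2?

$81,111

Depreciable base = $346,076 − $14,400 = $331,676.
Year 1: ⌊$346,076 × 150%/4⌋ = $129,778. Book value $216,298.
Year 2: ⌊$216,298 × 150%/4⌋ = $81,111. Book value $135,187.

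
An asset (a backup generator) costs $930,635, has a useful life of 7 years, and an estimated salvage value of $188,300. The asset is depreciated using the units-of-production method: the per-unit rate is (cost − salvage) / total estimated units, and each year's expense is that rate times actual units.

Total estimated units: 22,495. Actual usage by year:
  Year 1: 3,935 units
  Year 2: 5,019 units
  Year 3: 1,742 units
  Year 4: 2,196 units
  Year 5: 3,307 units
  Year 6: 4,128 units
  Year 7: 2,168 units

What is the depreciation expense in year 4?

Depreciable base = $930,635 − $188,300 = $742,335.
Rate = $742,335 / 22,495 units = $33 per unit.
Year 1: 3,935 × $33 = $129,855. Book value $800,780.
Year 2: 5,019 × $33 = $165,627. Book value $635,153.
Year 3: 1,742 × $33 = $57,486. Book value $577,667.
Year 4: 2,196 × $33 = $72,468. Book value $505,199.

$72,468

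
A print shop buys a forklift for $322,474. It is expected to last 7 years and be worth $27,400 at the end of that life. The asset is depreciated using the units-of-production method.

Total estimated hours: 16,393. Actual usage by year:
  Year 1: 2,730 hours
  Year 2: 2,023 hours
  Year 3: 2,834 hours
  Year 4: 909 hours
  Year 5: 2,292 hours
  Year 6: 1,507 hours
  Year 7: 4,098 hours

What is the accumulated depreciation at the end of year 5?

Depreciable base = $322,474 − $27,400 = $295,074.
Rate = $295,074 / 16,393 hours = $18 per hour.
Year 1: 2,730 × $18 = $49,140. Book value $273,334.
Year 2: 2,023 × $18 = $36,414. Book value $236,920.
Year 3: 2,834 × $18 = $51,012. Book value $185,908.
Year 4: 909 × $18 = $16,362. Book value $169,546.
Year 5: 2,292 × $18 = $41,256. Book value $128,290.
Accumulated through year 5 = $322,474 − $128,290 = $194,184.

$194,184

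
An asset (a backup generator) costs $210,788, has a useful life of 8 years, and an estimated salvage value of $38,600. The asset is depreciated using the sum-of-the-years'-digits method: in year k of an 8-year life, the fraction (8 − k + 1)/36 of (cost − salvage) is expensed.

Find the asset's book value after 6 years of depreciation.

Depreciable base = $210,788 − $38,600 = $172,188.
Sum of the years' digits = 8+7+6+5+4+3+2+1 = 36.
Year 1: $172,188 × 8/36 = $38,264. Book value $172,524.
Year 2: $172,188 × 7/36 = $33,481. Book value $139,043.
Year 3: $172,188 × 6/36 = $28,698. Book value $110,345.
Year 4: $172,188 × 5/36 = $23,915. Book value $86,430.
Year 5: $172,188 × 4/36 = $19,132. Book value $67,298.
Year 6: $172,188 × 3/36 = $14,349. Book value $52,949.

$52,949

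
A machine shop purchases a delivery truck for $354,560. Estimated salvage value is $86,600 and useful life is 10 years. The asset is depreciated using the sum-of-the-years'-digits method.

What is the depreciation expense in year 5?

$29,232

Depreciable base = $354,560 − $86,600 = $267,960.
Sum of the years' digits = 10+9+8+7+6+5+4+3+2+1 = 55.
Year 1: $267,960 × 10/55 = $48,720. Book value $305,840.
Year 2: $267,960 × 9/55 = $43,848. Book value $261,992.
Year 3: $267,960 × 8/55 = $38,976. Book value $223,016.
Year 4: $267,960 × 7/55 = $34,104. Book value $188,912.
Year 5: $267,960 × 6/55 = $29,232. Book value $159,680.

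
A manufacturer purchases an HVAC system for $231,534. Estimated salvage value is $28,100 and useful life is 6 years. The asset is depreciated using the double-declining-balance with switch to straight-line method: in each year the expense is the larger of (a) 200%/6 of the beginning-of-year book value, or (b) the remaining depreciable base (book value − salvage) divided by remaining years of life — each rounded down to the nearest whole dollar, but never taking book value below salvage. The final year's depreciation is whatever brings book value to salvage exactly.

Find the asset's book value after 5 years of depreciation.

Depreciable base = $231,534 − $28,100 = $203,434.
Year 1: DB = ⌊$231,534 × 200%/6⌋ = $77,178; SL = ⌊$203,434/6⌋ = $33,905 → take DB $77,178. Book value $154,356.
Year 2: DB = ⌊$154,356 × 200%/6⌋ = $51,452; SL = ⌊$126,256/5⌋ = $25,251 → take DB $51,452. Book value $102,904.
Year 3: DB = ⌊$102,904 × 200%/6⌋ = $34,301; SL = ⌊$74,804/4⌋ = $18,701 → take DB $34,301. Book value $68,603.
Year 4: DB = ⌊$68,603 × 200%/6⌋ = $22,867; SL = ⌊$40,503/3⌋ = $13,501 → take DB $22,867. Book value $45,736.
Year 5: DB = ⌊$45,736 × 200%/6⌋ = $15,245; SL = ⌊$17,636/2⌋ = $8,818 → take DB $15,245. Book value $30,491.

$30,491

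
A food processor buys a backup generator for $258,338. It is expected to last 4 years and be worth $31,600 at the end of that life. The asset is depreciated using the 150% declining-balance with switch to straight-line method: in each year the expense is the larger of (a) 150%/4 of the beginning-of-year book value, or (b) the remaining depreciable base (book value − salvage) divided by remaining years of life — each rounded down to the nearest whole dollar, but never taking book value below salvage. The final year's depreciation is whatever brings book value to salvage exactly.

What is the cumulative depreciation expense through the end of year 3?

Depreciable base = $258,338 − $31,600 = $226,738.
Year 1: DB = ⌊$258,338 × 150%/4⌋ = $96,876; SL = ⌊$226,738/4⌋ = $56,684 → take DB $96,876. Book value $161,462.
Year 2: DB = ⌊$161,462 × 150%/4⌋ = $60,548; SL = ⌊$129,862/3⌋ = $43,287 → take DB $60,548. Book value $100,914.
Year 3: DB = ⌊$100,914 × 150%/4⌋ = $37,842; SL = ⌊$69,314/2⌋ = $34,657 → take DB $37,842. Book value $63,072.
Accumulated through year 3 = $258,338 − $63,072 = $195,266.

$195,266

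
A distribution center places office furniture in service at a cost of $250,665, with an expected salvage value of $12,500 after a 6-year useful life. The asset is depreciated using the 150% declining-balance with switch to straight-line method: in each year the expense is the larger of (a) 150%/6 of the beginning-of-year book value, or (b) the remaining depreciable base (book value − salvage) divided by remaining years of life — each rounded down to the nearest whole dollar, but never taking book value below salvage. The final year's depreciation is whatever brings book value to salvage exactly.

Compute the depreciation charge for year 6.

Depreciable base = $250,665 − $12,500 = $238,165.
Year 1: DB = ⌊$250,665 × 150%/6⌋ = $62,666; SL = ⌊$238,165/6⌋ = $39,694 → take DB $62,666. Book value $187,999.
Year 2: DB = ⌊$187,999 × 150%/6⌋ = $46,999; SL = ⌊$175,499/5⌋ = $35,099 → take DB $46,999. Book value $141,000.
Year 3: DB = ⌊$141,000 × 150%/6⌋ = $35,250; SL = ⌊$128,500/4⌋ = $32,125 → take DB $35,250. Book value $105,750.
Year 4: DB = ⌊$105,750 × 150%/6⌋ = $26,437; SL = ⌊$93,250/3⌋ = $31,083 → take SL $31,083. Book value $74,667.
Year 5: DB = ⌊$74,667 × 150%/6⌋ = $18,666; SL = ⌊$62,167/2⌋ = $31,083 → take SL $31,083. Book value $43,584.
Year 6 (final): $43,584 − $12,500 = $31,084. Book value $12,500.

$31,084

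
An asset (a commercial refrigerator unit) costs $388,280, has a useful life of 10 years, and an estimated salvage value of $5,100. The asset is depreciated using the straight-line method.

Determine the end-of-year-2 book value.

$311,644

Depreciable base = $388,280 − $5,100 = $383,180.
Annual expense = $383,180 / 10 = $38,318.
End of year 1: book value $349,962.
End of year 2: book value $311,644.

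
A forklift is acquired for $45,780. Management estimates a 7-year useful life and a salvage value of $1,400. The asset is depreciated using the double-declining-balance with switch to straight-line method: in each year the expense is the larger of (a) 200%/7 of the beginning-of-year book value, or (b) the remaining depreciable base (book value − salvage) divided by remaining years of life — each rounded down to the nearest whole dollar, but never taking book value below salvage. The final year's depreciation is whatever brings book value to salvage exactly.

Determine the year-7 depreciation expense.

Depreciable base = $45,780 − $1,400 = $44,380.
Year 1: DB = ⌊$45,780 × 200%/7⌋ = $13,080; SL = ⌊$44,380/7⌋ = $6,340 → take DB $13,080. Book value $32,700.
Year 2: DB = ⌊$32,700 × 200%/7⌋ = $9,342; SL = ⌊$31,300/6⌋ = $5,216 → take DB $9,342. Book value $23,358.
Year 3: DB = ⌊$23,358 × 200%/7⌋ = $6,673; SL = ⌊$21,958/5⌋ = $4,391 → take DB $6,673. Book value $16,685.
Year 4: DB = ⌊$16,685 × 200%/7⌋ = $4,767; SL = ⌊$15,285/4⌋ = $3,821 → take DB $4,767. Book value $11,918.
Year 5: DB = ⌊$11,918 × 200%/7⌋ = $3,405; SL = ⌊$10,518/3⌋ = $3,506 → take SL $3,506. Book value $8,412.
Year 6: DB = ⌊$8,412 × 200%/7⌋ = $2,403; SL = ⌊$7,012/2⌋ = $3,506 → take SL $3,506. Book value $4,906.
Year 7 (final): $4,906 − $1,400 = $3,506. Book value $1,400.

$3,506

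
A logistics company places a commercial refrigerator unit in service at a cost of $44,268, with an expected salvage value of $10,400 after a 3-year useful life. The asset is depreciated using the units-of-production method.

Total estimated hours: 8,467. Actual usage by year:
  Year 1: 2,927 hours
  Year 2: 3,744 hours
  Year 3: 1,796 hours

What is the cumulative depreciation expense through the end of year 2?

$26,684

Depreciable base = $44,268 − $10,400 = $33,868.
Rate = $33,868 / 8,467 hours = $4 per hour.
Year 1: 2,927 × $4 = $11,708. Book value $32,560.
Year 2: 3,744 × $4 = $14,976. Book value $17,584.
Accumulated through year 2 = $44,268 − $17,584 = $26,684.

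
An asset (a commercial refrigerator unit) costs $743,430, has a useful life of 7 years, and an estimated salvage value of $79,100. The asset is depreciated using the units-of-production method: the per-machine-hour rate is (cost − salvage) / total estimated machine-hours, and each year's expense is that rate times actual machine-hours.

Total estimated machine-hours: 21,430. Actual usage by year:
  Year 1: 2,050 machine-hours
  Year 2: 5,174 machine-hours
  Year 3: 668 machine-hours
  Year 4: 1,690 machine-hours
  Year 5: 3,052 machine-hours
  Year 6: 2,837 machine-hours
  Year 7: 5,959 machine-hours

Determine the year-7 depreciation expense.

Depreciable base = $743,430 − $79,100 = $664,330.
Rate = $664,330 / 21,430 machine-hours = $31 per machine-hour.
Year 1: 2,050 × $31 = $63,550. Book value $679,880.
Year 2: 5,174 × $31 = $160,394. Book value $519,486.
Year 3: 668 × $31 = $20,708. Book value $498,778.
Year 4: 1,690 × $31 = $52,390. Book value $446,388.
Year 5: 3,052 × $31 = $94,612. Book value $351,776.
Year 6: 2,837 × $31 = $87,947. Book value $263,829.
Year 7: 5,959 × $31 = $184,729. Book value $79,100.

$184,729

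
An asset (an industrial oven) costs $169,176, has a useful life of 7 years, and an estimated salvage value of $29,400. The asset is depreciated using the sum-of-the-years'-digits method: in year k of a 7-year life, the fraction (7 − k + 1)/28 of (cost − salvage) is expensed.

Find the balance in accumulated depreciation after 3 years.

$89,856

Depreciable base = $169,176 − $29,400 = $139,776.
Sum of the years' digits = 7+6+5+4+3+2+1 = 28.
Year 1: $139,776 × 7/28 = $34,944. Book value $134,232.
Year 2: $139,776 × 6/28 = $29,952. Book value $104,280.
Year 3: $139,776 × 5/28 = $24,960. Book value $79,320.
Accumulated through year 3 = $169,176 − $79,320 = $89,856.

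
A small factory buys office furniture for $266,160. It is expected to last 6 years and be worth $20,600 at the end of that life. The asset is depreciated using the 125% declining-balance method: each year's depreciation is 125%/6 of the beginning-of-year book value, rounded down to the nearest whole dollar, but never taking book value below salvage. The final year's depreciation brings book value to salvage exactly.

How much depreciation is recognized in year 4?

$27,512

Depreciable base = $266,160 − $20,600 = $245,560.
Year 1: ⌊$266,160 × 125%/6⌋ = $55,450. Book value $210,710.
Year 2: ⌊$210,710 × 125%/6⌋ = $43,897. Book value $166,813.
Year 3: ⌊$166,813 × 125%/6⌋ = $34,752. Book value $132,061.
Year 4: ⌊$132,061 × 125%/6⌋ = $27,512. Book value $104,549.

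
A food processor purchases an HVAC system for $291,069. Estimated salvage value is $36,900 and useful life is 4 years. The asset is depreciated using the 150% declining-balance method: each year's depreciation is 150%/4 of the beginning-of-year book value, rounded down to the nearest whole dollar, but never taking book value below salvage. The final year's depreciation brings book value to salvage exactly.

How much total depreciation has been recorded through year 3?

Depreciable base = $291,069 − $36,900 = $254,169.
Year 1: ⌊$291,069 × 150%/4⌋ = $109,150. Book value $181,919.
Year 2: ⌊$181,919 × 150%/4⌋ = $68,219. Book value $113,700.
Year 3: ⌊$113,700 × 150%/4⌋ = $42,637. Book value $71,063.
Accumulated through year 3 = $291,069 − $71,063 = $220,006.

$220,006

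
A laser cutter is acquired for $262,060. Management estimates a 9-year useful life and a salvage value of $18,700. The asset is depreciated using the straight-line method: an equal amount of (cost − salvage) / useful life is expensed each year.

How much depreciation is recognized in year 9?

Depreciable base = $262,060 − $18,700 = $243,360.
Annual expense = $243,360 / 9 = $27,040.

$27,040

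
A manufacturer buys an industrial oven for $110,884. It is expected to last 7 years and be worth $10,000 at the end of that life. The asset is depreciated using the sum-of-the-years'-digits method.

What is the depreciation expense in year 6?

$7,206

Depreciable base = $110,884 − $10,000 = $100,884.
Sum of the years' digits = 7+6+5+4+3+2+1 = 28.
Year 1: $100,884 × 7/28 = $25,221. Book value $85,663.
Year 2: $100,884 × 6/28 = $21,618. Book value $64,045.
Year 3: $100,884 × 5/28 = $18,015. Book value $46,030.
Year 4: $100,884 × 4/28 = $14,412. Book value $31,618.
Year 5: $100,884 × 3/28 = $10,809. Book value $20,809.
Year 6: $100,884 × 2/28 = $7,206. Book value $13,603.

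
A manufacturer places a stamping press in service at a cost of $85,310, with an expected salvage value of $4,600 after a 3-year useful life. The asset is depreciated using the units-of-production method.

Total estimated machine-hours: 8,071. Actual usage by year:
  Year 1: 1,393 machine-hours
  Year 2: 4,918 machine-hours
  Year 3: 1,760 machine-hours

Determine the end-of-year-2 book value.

$22,200

Depreciable base = $85,310 − $4,600 = $80,710.
Rate = $80,710 / 8,071 machine-hours = $10 per machine-hour.
Year 1: 1,393 × $10 = $13,930. Book value $71,380.
Year 2: 4,918 × $10 = $49,180. Book value $22,200.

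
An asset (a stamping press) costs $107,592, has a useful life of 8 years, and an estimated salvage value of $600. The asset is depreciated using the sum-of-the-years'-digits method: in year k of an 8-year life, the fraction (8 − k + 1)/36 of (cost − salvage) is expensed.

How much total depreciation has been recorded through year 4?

$77,272

Depreciable base = $107,592 − $600 = $106,992.
Sum of the years' digits = 8+7+6+5+4+3+2+1 = 36.
Year 1: $106,992 × 8/36 = $23,776. Book value $83,816.
Year 2: $106,992 × 7/36 = $20,804. Book value $63,012.
Year 3: $106,992 × 6/36 = $17,832. Book value $45,180.
Year 4: $106,992 × 5/36 = $14,860. Book value $30,320.
Accumulated through year 4 = $107,592 − $30,320 = $77,272.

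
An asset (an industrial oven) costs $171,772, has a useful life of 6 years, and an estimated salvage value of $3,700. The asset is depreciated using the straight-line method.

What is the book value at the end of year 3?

Depreciable base = $171,772 − $3,700 = $168,072.
Annual expense = $168,072 / 6 = $28,012.
End of year 1: book value $143,760.
End of year 2: book value $115,748.
End of year 3: book value $87,736.

$87,736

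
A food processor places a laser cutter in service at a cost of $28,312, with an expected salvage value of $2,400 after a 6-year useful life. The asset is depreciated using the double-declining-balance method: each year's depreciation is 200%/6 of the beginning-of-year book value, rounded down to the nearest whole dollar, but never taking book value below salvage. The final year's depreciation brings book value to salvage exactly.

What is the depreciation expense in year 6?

Depreciable base = $28,312 − $2,400 = $25,912.
Year 1: ⌊$28,312 × 200%/6⌋ = $9,437. Book value $18,875.
Year 2: ⌊$18,875 × 200%/6⌋ = $6,291. Book value $12,584.
Year 3: ⌊$12,584 × 200%/6⌋ = $4,194. Book value $8,390.
Year 4: ⌊$8,390 × 200%/6⌋ = $2,796. Book value $5,594.
Year 5: ⌊$5,594 × 200%/6⌋ = $1,864. Book value $3,730.
Year 6 (final): $3,730 − $2,400 = $1,330. Book value $2,400.

$1,330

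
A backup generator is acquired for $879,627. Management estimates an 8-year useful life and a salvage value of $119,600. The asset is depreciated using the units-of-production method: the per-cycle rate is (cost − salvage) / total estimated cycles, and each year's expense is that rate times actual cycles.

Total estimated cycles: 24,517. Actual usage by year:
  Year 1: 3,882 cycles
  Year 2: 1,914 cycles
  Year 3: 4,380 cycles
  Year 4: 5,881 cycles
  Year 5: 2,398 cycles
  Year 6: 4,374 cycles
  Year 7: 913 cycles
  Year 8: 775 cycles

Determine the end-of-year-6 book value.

$171,928

Depreciable base = $879,627 − $119,600 = $760,027.
Rate = $760,027 / 24,517 cycles = $31 per cycle.
Year 1: 3,882 × $31 = $120,342. Book value $759,285.
Year 2: 1,914 × $31 = $59,334. Book value $699,951.
Year 3: 4,380 × $31 = $135,780. Book value $564,171.
Year 4: 5,881 × $31 = $182,311. Book value $381,860.
Year 5: 2,398 × $31 = $74,338. Book value $307,522.
Year 6: 4,374 × $31 = $135,594. Book value $171,928.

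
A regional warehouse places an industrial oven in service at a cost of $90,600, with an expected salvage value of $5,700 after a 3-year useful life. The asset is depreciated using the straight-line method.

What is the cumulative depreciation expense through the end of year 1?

$28,300

Depreciable base = $90,600 − $5,700 = $84,900.
Annual expense = $84,900 / 3 = $28,300.
End of year 1: book value $62,300.
Accumulated through year 1 = $90,600 − $62,300 = $28,300.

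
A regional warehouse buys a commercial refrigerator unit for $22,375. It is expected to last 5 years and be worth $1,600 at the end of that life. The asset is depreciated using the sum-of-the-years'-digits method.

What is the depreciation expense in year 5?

$1,385

Depreciable base = $22,375 − $1,600 = $20,775.
Sum of the years' digits = 5+4+3+2+1 = 15.
Year 1: $20,775 × 5/15 = $6,925. Book value $15,450.
Year 2: $20,775 × 4/15 = $5,540. Book value $9,910.
Year 3: $20,775 × 3/15 = $4,155. Book value $5,755.
Year 4: $20,775 × 2/15 = $2,770. Book value $2,985.
Year 5: $20,775 × 1/15 = $1,385. Book value $1,600.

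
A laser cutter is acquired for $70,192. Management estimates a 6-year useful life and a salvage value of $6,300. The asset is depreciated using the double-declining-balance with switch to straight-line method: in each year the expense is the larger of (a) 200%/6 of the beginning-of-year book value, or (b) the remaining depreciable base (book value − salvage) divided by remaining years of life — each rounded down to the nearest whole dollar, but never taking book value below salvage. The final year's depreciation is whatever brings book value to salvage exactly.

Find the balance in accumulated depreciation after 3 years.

$49,394

Depreciable base = $70,192 − $6,300 = $63,892.
Year 1: DB = ⌊$70,192 × 200%/6⌋ = $23,397; SL = ⌊$63,892/6⌋ = $10,648 → take DB $23,397. Book value $46,795.
Year 2: DB = ⌊$46,795 × 200%/6⌋ = $15,598; SL = ⌊$40,495/5⌋ = $8,099 → take DB $15,598. Book value $31,197.
Year 3: DB = ⌊$31,197 × 200%/6⌋ = $10,399; SL = ⌊$24,897/4⌋ = $6,224 → take DB $10,399. Book value $20,798.
Accumulated through year 3 = $70,192 − $20,798 = $49,394.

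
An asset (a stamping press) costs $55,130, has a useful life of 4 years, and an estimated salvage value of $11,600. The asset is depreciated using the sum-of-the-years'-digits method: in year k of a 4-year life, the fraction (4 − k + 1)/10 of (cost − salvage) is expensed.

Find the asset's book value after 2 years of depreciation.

Depreciable base = $55,130 − $11,600 = $43,530.
Sum of the years' digits = 4+3+2+1 = 10.
Year 1: $43,530 × 4/10 = $17,412. Book value $37,718.
Year 2: $43,530 × 3/10 = $13,059. Book value $24,659.

$24,659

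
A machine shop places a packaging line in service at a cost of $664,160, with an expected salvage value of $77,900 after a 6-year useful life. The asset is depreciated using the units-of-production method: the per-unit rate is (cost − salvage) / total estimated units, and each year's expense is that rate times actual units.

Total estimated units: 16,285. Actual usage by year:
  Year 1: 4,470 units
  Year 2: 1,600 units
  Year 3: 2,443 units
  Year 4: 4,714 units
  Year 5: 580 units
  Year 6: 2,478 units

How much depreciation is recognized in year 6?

$89,208

Depreciable base = $664,160 − $77,900 = $586,260.
Rate = $586,260 / 16,285 units = $36 per unit.
Year 1: 4,470 × $36 = $160,920. Book value $503,240.
Year 2: 1,600 × $36 = $57,600. Book value $445,640.
Year 3: 2,443 × $36 = $87,948. Book value $357,692.
Year 4: 4,714 × $36 = $169,704. Book value $187,988.
Year 5: 580 × $36 = $20,880. Book value $167,108.
Year 6: 2,478 × $36 = $89,208. Book value $77,900.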